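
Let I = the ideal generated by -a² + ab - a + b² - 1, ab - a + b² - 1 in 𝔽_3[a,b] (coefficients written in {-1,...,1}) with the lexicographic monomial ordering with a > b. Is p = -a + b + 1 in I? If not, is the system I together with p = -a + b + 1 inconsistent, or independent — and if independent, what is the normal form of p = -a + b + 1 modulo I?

First compute the reduced Gröbner basis of I by Buchberger's algorithm.
f_1 = -a² + ab - a + b² - 1, LT = a².
f_2 = ab - a + b² - 1, LT = ab.

S(f_1,f_2): lcm = a²b. S = a² + ab² + ab + a - b³ + b.
  leading term a²: subtract (-1)·f_1 from a² + ab² + ab + a - b³ + b → ab² - ab - b³ + b² + b - 1
  leading term ab²: subtract (b)·f_2 from ab² - ab - b³ + b² + b - 1 → b³ + b² - b - 1
  leading term b³: no divisor's leading term divides it; move b³ to the remainder.
  leading term b²: no divisor's leading term divides it; move b² to the remainder.
  leading term b: no divisor's leading term divides it; move -b to the remainder.
  leading term 1: no divisor's leading term divides it; move -1 to the remainder.
  remainder b³ + b² - b - 1 ≠ 0; add h_3 = b³ + b² - b - 1 to the basis.

The other S-polynomials (S(f_1,h_3), S(f_2,h_3)) all reduce to 0 modulo the current basis, so we have a Gröbner basis.
Inter-reduce: drop elements whose leading term is divisible by another's, tail-reduce, and make monic.
Reduced Gröbner basis: {a², ab - a + b² - 1, b³ + b² - b - 1}.
Label its elements g_1 = a², g_2 = ab - a + b² - 1, g_3 = b³ + b² - b - 1.

Reduce p = -a + b + 1 modulo G:
  leading term a: no divisor's leading term divides it; move -a to the remainder.
  leading term b: no divisor's leading term divides it; move b to the remainder.
  leading term 1: no divisor's leading term divides it; move 1 to the remainder.
  normal form = -a + b + 1.
The normal form is nonzero, so p ∉ I. Since p minus its normal form lies in I, I + (p) = I + (r) where r = -a + b + 1; decide whether this ideal is the whole ring.
Run Buchberger on G together with r (pairs among the g_i already reduce to 0 since G is a Gröbner basis):
g_1 = a², LT = a².
g_2 = ab - a + b² - 1, LT = ab.
g_3 = b³ + b² - b - 1, LT = b³.
r = -a + b + 1, LT = a.

S(g_1,r): lcm = a². S = ab + a.
  leading term ab: subtract (1)·g_2 from ab + a → -a - b² + 1
  leading term a: subtract (1)·r from -a - b² + 1 → -b² - b
  leading term b²: no divisor's leading term divides it; move -b² to the remainder.
  leading term b: no divisor's leading term divides it; move -b to the remainder.
  remainder -b² - b ≠ 0; add m_5 = -b² - b to the basis.

S(g_2,r): lcm = ab. S = -a - b² + b - 1.
  leading term a: subtract (1)·r from -a - b² + b - 1 → -b² + 1
  leading term b²: subtract (1)·m_5 from -b² + 1 → b + 1
  leading term b: no divisor's leading term divides it; move b to the remainder.
  leading term 1: no divisor's leading term divides it; move 1 to the remainder.
  remainder b + 1 ≠ 0; add m_6 = b + 1 to the basis.

The other S-polynomials (S(g_1,g_2), S(g_1,g_3), S(g_2,g_3), S(g_3,r), S(g_1,m_5), S(g_2,m_5), S(g_3,m_5), S(r,m_5), S(g_1,m_6), S(g_2,m_6), S(g_3,m_6), S(r,m_6), S(m_5,m_6)) all reduce to 0 modulo the current basis, so we have a Gröbner basis.
Inter-reduce: drop elements whose leading term is divisible by another's, tail-reduce, and make monic.
Reduced Gröbner basis: {a, b + 1}.
The reduced Gröbner basis of I + (p) is {a, b + 1} ≠ {1}, a proper ideal, so the enlarged system stays consistent: p is independent of I, with normal form -a + b + 1.

-a + b + 1 is independent of I; its normal form modulo I is -a + b + 1.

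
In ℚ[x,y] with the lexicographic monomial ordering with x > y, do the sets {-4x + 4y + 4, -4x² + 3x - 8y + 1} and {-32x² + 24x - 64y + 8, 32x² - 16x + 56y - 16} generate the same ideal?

Yes, the ideals are equal.

Equality of ideals is decidable: compute both reduced Gröbner bases (unique for the ordering) and check whether they agree.
Buchberger on the first generating set:
f_1 = -4x + 4y + 4, LT = x.
f_2 = -4x² + 3x - 8y + 1, LT = x².

S(f_1,f_2): lcm = x². S = -xy - ¼x - 2y + ¼.
  reduce S modulo (f_1, f_2):
  remainder -y² - 13/4y ≠ 0; add g_3 = -y² - 13/4y to the basis.

The other S-polynomials (S(f_1,g_3), S(f_2,g_3)) all reduce to 0 modulo the current basis, so we have a Gröbner basis.
Inter-reduce: drop elements whose leading term is divisible by another's, tail-reduce, and make monic.
Reduced Gröbner basis: {x - y - 1, y² + 13/4y}.

Buchberger on the second generating set:
h_1 = -32x² + 24x - 64y + 8, LT = x².
h_2 = 32x² - 16x + 56y - 16, LT = x².

S(h_1,h_2): lcm = x². S = -¼x + ¼y + ¼.
  reduce S modulo (h_1, h_2):
  remainder -¼x + ¼y + ¼ ≠ 0; add k_3 = -¼x + ¼y + ¼ to the basis.

S(h_1,k_3): lcm = x². S = xy + ¼x + 2y - ¼.
  reduce S modulo (h_1, h_2, k_3):
  remainder y² + 13/4y ≠ 0; add k_4 = y² + 13/4y to the basis.

The other S-polynomials (S(h_2,k_3), S(h_1,k_4), S(h_2,k_4), S(k_3,k_4)) all reduce to 0 modulo the current basis, so we have a Gröbner basis.
Inter-reduce: drop elements whose leading term is divisible by another's, tail-reduce, and make monic.
Reduced Gröbner basis: {x - y - 1, y² + 13/4y}.

These coincide, so the ideals are equal.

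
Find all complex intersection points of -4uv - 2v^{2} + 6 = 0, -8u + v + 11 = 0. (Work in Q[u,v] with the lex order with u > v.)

{(1, -3), (59/40, 4/5)}

Compute a lex Gröbner basis by Buchberger's algorithm.
f_1 = -4uv - 2v^{2} + 6, LT = uv.
f_2 = -8u + v + 11, LT = u.

S(f_1,f_2): lcm = uv. S = \tfrac{5}{8}v^{2} + \tfrac{11}{8}v - \tfrac{3}{2}.
  leading term v^{2}: no divisor's leading term divides it; move \tfrac{5}{8}v^{2} to the remainder.
  leading term v: no divisor's leading term divides it; move \tfrac{11}{8}v to the remainder.
  leading term 1: no divisor's leading term divides it; move -\tfrac{3}{2} to the remainder.
  remainder \tfrac{5}{8}v^{2} + \tfrac{11}{8}v - \tfrac{3}{2} ≠ 0; add h_3 = \tfrac{5}{8}v^{2} + \tfrac{11}{8}v - \tfrac{3}{2} to the basis.

S(f_1,h_3): lcm = uv^{2}. S = -\tfrac{11}{5}uv + \tfrac{12}{5}u + \tfrac{1}{2}v^{3} - \tfrac{3}{2}v.
  leading term uv: subtract (\tfrac{11}{20})·f_1 from -\tfrac{11}{5}uv + \tfrac{12}{5}u + \tfrac{1}{2}v^{3} - \tfrac{3}{2}v → \tfrac{12}{5}u + \tfrac{1}{2}v^{3} + \tfrac{11}{10}v^{2} - \tfrac{3}{2}v - \tfrac{33}{10}
  leading term u: subtract (-\tfrac{3}{10})·f_2 from \tfrac{12}{5}u + \tfrac{1}{2}v^{3} + \tfrac{11}{10}v^{2} - \tfrac{3}{2}v - \tfrac{33}{10} → \tfrac{1}{2}v^{3} + \tfrac{11}{10}v^{2} - \tfrac{6}{5}v
  leading term v^{3}: subtract (\tfrac{4}{5}v)·h_3 from \tfrac{1}{2}v^{3} + \tfrac{11}{10}v^{2} - \tfrac{6}{5}v → 0
  remainder 0.

S(f_2,h_3): leading monomials are coprime, so the S-polynomial reduces to 0 (Buchberger's first criterion).
Every S-polynomial of the final basis reduces to 0, so we have a Gröbner basis.
Inter-reduce: drop elements whose leading term is divisible by another's, tail-reduce, and make monic.
Reduced Gröbner basis: {u - \tfrac{1}{8}v - \tfrac{11}{8}, v^{2} + \tfrac{11}{5}v - \tfrac{12}{5}}.

From the last basis element, v^{2} + \tfrac{11}{5}v - \tfrac{12}{5} = 0, so v takes values in {-3, 4/5}. Each choice, substituted upward through the basis, yields the corresponding point(s) of the solution set.
  v = -3: the earlier basis element becomes u - 1 = 0, giving u = 1 — point (1, -3).
  v = 4/5: the earlier basis element becomes u - \tfrac{59}{40} = 0, giving u = 59/40 — point (59/40, 4/5).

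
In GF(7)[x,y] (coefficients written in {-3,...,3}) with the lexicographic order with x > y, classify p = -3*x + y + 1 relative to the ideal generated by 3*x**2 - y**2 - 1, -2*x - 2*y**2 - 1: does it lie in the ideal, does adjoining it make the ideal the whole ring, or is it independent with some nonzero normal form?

Adjoining -3*x + y + 1 makes the ideal the whole ring: the system is inconsistent.

First compute the reduced Gröbner basis of I by Buchberger's algorithm.
f_1 = 3*x**2 - y**2 - 1, LT = x**2.
f_2 = -2*x - 2*y**2 - 1, LT = x.

S(f_1,f_2): lcm = x**2. S = -x*y**2 + 3*x + 2*y**2 + 2.
  leading term x*y**2: subtract (-3*y**2)·f_2 from -x*y**2 + 3*x + 2*y**2 + 2 → 3*x + y**4 - y**2 + 2
  leading term x: subtract (2)·f_2 from 3*x + y**4 - y**2 + 2 → y**4 + 3*y**2 - 3
  leading term y**4: no divisor's leading term divides it; move y**4 to the remainder.
  leading term y**2: no divisor's leading term divides it; move 3*y**2 to the remainder.
  leading term 1: no divisor's leading term divides it; move -3 to the remainder.
  remainder y**4 + 3*y**2 - 3 ≠ 0; add h_3 = y**4 + 3*y**2 - 3 to the basis.

The other S-polynomials (S(f_1,h_3), S(f_2,h_3)) all reduce to 0 modulo the current basis, so we have a Gröbner basis.
Inter-reduce: drop elements whose leading term is divisible by another's, tail-reduce, and make monic.
Reduced Gröbner basis: {x + y**2 - 3, y**4 + 3*y**2 - 3}.
Label its elements g_1 = x + y**2 - 3, g_2 = y**4 + 3*y**2 - 3.

Reduce p = -3*x + y + 1 modulo G:
  leading term x: subtract (-3)·g_1 from -3*x + y + 1 → 3*y**2 + y - 1
  leading term y**2: no divisor's leading term divides it; move 3*y**2 to the remainder.
  leading term y: no divisor's leading term divides it; move y to the remainder.
  leading term 1: no divisor's leading term divides it; move -1 to the remainder.
  normal form = 3*y**2 + y - 1.
The normal form is nonzero, so p ∉ I. Since p minus its normal form lies in I, I + (p) = I + (r) where r = 3*y**2 + y - 1; decide whether this ideal is the whole ring.
Run Buchberger on G together with r (pairs among the g_i already reduce to 0 since G is a Gröbner basis):
g_1 = x + y**2 - 3, LT = x.
g_2 = y**4 + 3*y**2 - 3, LT = y**4.
r = 3*y**2 + y - 1, LT = y**2.

S(g_2,r): lcm = y**4. S = 2*y**3 + y**2 - 3.
  leading term y**3: subtract (3*y)·r from 2*y**3 + y**2 - 3 → -2*y**2 + 3*y - 3
  leading term y**2: subtract (-3)·r from -2*y**2 + 3*y - 3 → -y + 1
  leading term y: no divisor's leading term divides it; move -y to the remainder.
  leading term 1: no divisor's leading term divides it; move 1 to the remainder.
  remainder -y + 1 ≠ 0; add m_4 = -y + 1 to the basis.

S(g_2,m_4): lcm = y**4. S = y**3 + 3*y**2 - 3.
  leading term y**3: subtract (-2*y)·r from y**3 + 3*y**2 - 3 → -2*y**2 - 2*y - 3
  leading term y**2: subtract (-3)·r from -2*y**2 - 2*y - 3 → y + 1
  leading term y: subtract (-1)·m_4 from y + 1 → 2
  leading term 1: no divisor's leading term divides it; move 2 to the remainder.
  remainder 2 ≠ 0; add m_5 = 2 to the basis.

The other S-polynomials (S(g_1,g_2), S(g_1,r), S(g_1,m_4), S(r,m_4), S(g_1,m_5), S(g_2,m_5), S(r,m_5), S(m_4,m_5)) all reduce to 0 modulo the current basis, so we have a Gröbner basis.
Inter-reduce: drop elements whose leading term is divisible by another's, tail-reduce, and make monic.
Reduced Gröbner basis: {1}.
The reduced Gröbner basis of I + (p) is {1}: the ideal is the whole ring, so the enlarged system has no common solution — adjoining p is inconsistent.

The remainder on division by a Gröbner basis is unique — it is the normal form.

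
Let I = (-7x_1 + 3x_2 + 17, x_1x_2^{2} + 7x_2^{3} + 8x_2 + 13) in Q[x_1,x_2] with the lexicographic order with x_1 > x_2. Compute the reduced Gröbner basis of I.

G = {x_1 - \tfrac{3}{7}x_2 - \tfrac{17}{7}, x_2^{3} + \tfrac{17}{52}x_2^{2} + \tfrac{14}{13}x_2 + \tfrac{7}{4}}

Buchberger's algorithm terminates because the ascending chain of leading-term ideals stabilizes.

f_1 = -7x_1 + 3x_2 + 17, LT = x_1.
f_2 = x_1x_2^{2} + 7x_2^{3} + 8x_2 + 13, LT = x_1x_2^{2}.

S(f_1,f_2): lcm = x_1x_2^{2}. S = -\tfrac{52}{7}x_2^{3} - \tfrac{17}{7}x_2^{2} - 8x_2 - 13.
  leading term x_2^{3}: no divisor's leading term divides it; move -\tfrac{52}{7}x_2^{3} to the remainder.
  leading term x_2^{2}: no divisor's leading term divides it; move -\tfrac{17}{7}x_2^{2} to the remainder.
  leading term x_2: no divisor's leading term divides it; move -8x_2 to the remainder.
  leading term 1: no divisor's leading term divides it; move -13 to the remainder.
  remainder -\tfrac{52}{7}x_2^{3} - \tfrac{17}{7}x_2^{2} - 8x_2 - 13 ≠ 0; add g_3 = -\tfrac{52}{7}x_2^{3} - \tfrac{17}{7}x_2^{2} - 8x_2 - 13 to the basis.

The other S-polynomials (S(f_1,g_3), S(f_2,g_3)) all reduce to 0 modulo the current basis, so we have a Gröbner basis.
Inter-reduce: drop elements whose leading term is divisible by another's, tail-reduce, and make monic.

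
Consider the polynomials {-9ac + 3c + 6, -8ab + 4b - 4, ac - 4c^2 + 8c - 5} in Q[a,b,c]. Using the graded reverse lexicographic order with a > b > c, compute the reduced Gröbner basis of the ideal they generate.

G = {c^2 - 25/12c + 13/12, a + 8/13c - 21/13, b + 48/35c - 13/35}

f_1 = -9ac + 3c + 6, LT = ac.
f_2 = -8ab + 4b - 4, LT = ab.
f_3 = ac - 4c^2 + 8c - 5, LT = ac.

S(f_1,f_2): lcm = abc. S = 1/6bc - 2/3b - 1/2c.
  leading term bc: no divisor's leading term divides it; move 1/6bc to the remainder.
  leading term b: no divisor's leading term divides it; move -2/3b to the remainder.
  leading term c: no divisor's leading term divides it; move -1/2c to the remainder.
  remainder 1/6bc - 2/3b - 1/2c ≠ 0; add g_4 = 1/6bc - 2/3b - 1/2c to the basis.

S(f_1,f_3): lcm = ac. S = 4c^2 - 25/3c + 13/3.
  leading term c^2: no divisor's leading term divides it; move 4c^2 to the remainder.
  leading term c: no divisor's leading term divides it; move -25/3c to the remainder.
  leading term 1: no divisor's leading term divides it; move 13/3 to the remainder.
  remainder 4c^2 - 25/3c + 13/3 ≠ 0; add g_5 = 4c^2 - 25/3c + 13/3 to the basis.

S(f_2,f_3): lcm = abc. S = 4bc^2 - 17/2bc + 5b + 1/2c.
  leading term bc^2: subtract (24c)·g_4 from 4bc^2 - 17/2bc + 5b + 1/2c → 15/2bc + 12c^2 + 5b + 1/2c
  leading term bc: subtract (45)·g_4 from 15/2bc + 12c^2 + 5b + 1/2c → 12c^2 + 35b + 23c
  leading term c^2: subtract (3)·g_5 from 12c^2 + 35b + 23c → 35b + 48c - 13
  leading term b: no divisor's leading term divides it; move 35b to the remainder.
  leading term c: no divisor's leading term divides it; move 48c to the remainder.
  leading term 1: no divisor's leading term divides it; move -13 to the remainder.
  remainder 35b + 48c - 13 ≠ 0; add g_6 = 35b + 48c - 13 to the basis.

S(f_1,g_5): lcm = ac^2. S = 25/12ac - 1/3c^2 - 13/12a - 2/3c.
  leading term ac: subtract (-25/108)·f_1 from 25/12ac - 1/3c^2 - 13/12a - 2/3c → -1/3c^2 - 13/12a + 1/36c + 25/18
  leading term c^2: subtract (-1/12)·g_5 from -1/3c^2 - 13/12a + 1/36c + 25/18 → -13/12a - 2/3c + 7/4
  leading term a: no divisor's leading term divides it; move -13/12a to the remainder.
  leading term c: no divisor's leading term divides it; move -2/3c to the remainder.
  leading term 1: no divisor's leading term divides it; move 7/4 to the remainder.
  remainder -13/12a - 2/3c + 7/4 ≠ 0; add g_7 = -13/12a - 2/3c + 7/4 to the basis.

The other S-polynomials (S(f_1,g_4), S(f_2,g_4), S(f_3,g_4), S(f_2,g_5), S(f_3,g_5), S(g_4,g_5), S(f_1,g_6), S(f_2,g_6), S(f_3,g_6), S(g_4,g_6), S(g_5,g_6), S(f_1,g_7), S(f_2,g_7), S(f_3,g_7), S(g_4,g_7), S(g_5,g_7), S(g_6,g_7)) all reduce to 0 modulo the current basis, so we have a Gröbner basis.
Inter-reduce: drop elements whose leading term is divisible by another's, tail-reduce, and make monic.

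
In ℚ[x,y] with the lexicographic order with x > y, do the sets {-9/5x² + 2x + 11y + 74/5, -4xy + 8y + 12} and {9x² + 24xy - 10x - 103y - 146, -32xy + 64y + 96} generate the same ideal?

Since reduced Gröbner bases are canonical representatives of ideals under a given ordering, it suffices to compute and compare them.
Buchberger on the first generating set:
f_1 = -9/5x² + 2x + 11y + 74/5, LT = x².
f_2 = -4xy + 8y + 12, LT = xy.

S(f_1,f_2): lcm = x²y. S = 8/9xy + 3x - 55/9y² - 74/9y.
  leading term xy: subtract (-2/9)·f_2 from 8/9xy + 3x - 55/9y² - 74/9y → 3x - 55/9y² - 58/9y + 8/3
  leading term x: no divisor's leading term divides it; move 3x to the remainder.
  leading term y²: no divisor's leading term divides it; move -55/9y² to the remainder.
  leading term y: no divisor's leading term divides it; move -58/9y to the remainder.
  leading term 1: no divisor's leading term divides it; move 8/3 to the remainder.
  remainder 3x - 55/9y² - 58/9y + 8/3 ≠ 0; add g_3 = 3x - 55/9y² - 58/9y + 8/3 to the basis.

S(f_2,g_3): lcm = xy. S = 55/27y³ + 58/27y² - 26/9y - 3.
  leading term y³: no divisor's leading term divides it; move 55/27y³ to the remainder.
  leading term y²: no divisor's leading term divides it; move 58/27y² to the remainder.
  leading term y: no divisor's leading term divides it; move -26/9y to the remainder.
  leading term 1: no divisor's leading term divides it; move -3 to the remainder.
  remainder 55/27y³ + 58/27y² - 26/9y - 3 ≠ 0; add g_4 = 55/27y³ + 58/27y² - 26/9y - 3 to the basis.

The other S-polynomials (S(f_1,g_3), S(f_1,g_4), S(f_2,g_4), S(g_3,g_4)) all reduce to 0 modulo the current basis, so we have a Gröbner basis.
Inter-reduce: drop elements whose leading term is divisible by another's, tail-reduce, and make monic.
Reduced Gröbner basis: {x - 55/27y² - 58/27y + 8/9, y³ + 58/55y² - 78/55y - 81/55}.

Buchberger on the second generating set:
h_1 = 9x² + 24xy - 10x - 103y - 146, LT = x².
h_2 = -32xy + 64y + 96, LT = xy.

S(h_1,h_2): lcm = x²y. S = 8/3xy² + 8/9xy + 3x - 103/9y² - 146/9y.
  leading term xy²: subtract (-1/12y)·h_2 from 8/3xy² + 8/9xy + 3x - 103/9y² - 146/9y → 8/9xy + 3x - 55/9y² - 74/9y
  leading term xy: subtract (-1/36)·h_2 from 8/9xy + 3x - 55/9y² - 74/9y → 3x - 55/9y² - 58/9y + 8/3
  leading term x: no divisor's leading term divides it; move 3x to the remainder.
  leading term y²: no divisor's leading term divides it; move -55/9y² to the remainder.
  leading term y: no divisor's leading term divides it; move -58/9y to the remainder.
  leading term 1: no divisor's leading term divides it; move 8/3 to the remainder.
  remainder 3x - 55/9y² - 58/9y + 8/3 ≠ 0; add k_3 = 3x - 55/9y² - 58/9y + 8/3 to the basis.

S(h_2,k_3): lcm = xy. S = 55/27y³ + 58/27y² - 26/9y - 3.
  leading term y³: no divisor's leading term divides it; move 55/27y³ to the remainder.
  leading term y²: no divisor's leading term divides it; move 58/27y² to the remainder.
  leading term y: no divisor's leading term divides it; move -26/9y to the remainder.
  leading term 1: no divisor's leading term divides it; move -3 to the remainder.
  remainder 55/27y³ + 58/27y² - 26/9y - 3 ≠ 0; add k_4 = 55/27y³ + 58/27y² - 26/9y - 3 to the basis.

The other S-polynomials (S(h_1,k_3), S(h_1,k_4), S(h_2,k_4), S(k_3,k_4)) all reduce to 0 modulo the current basis, so we have a Gröbner basis.
Inter-reduce: drop elements whose leading term is divisible by another's, tail-reduce, and make monic.
Reduced Gröbner basis: {x - 55/27y² - 58/27y + 8/9, y³ + 58/55y² - 78/55y - 81/55}.

Same reduced basis, so the two generating sets span the same ideal.
The choice of monomial ordering does not affect the verdict — as long as both bases are computed under the same ordering, their equality decides ideal equality.

Yes, the ideals are equal.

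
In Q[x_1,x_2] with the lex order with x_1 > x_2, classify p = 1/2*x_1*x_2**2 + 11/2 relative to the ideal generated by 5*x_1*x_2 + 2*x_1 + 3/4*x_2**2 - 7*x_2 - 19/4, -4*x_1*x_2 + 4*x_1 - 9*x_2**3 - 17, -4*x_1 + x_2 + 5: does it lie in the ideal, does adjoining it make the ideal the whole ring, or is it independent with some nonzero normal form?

Adjoining 1/2*x_1*x_2**2 + 11/2 makes the ideal the whole ring: the system is inconsistent.

First compute the reduced Gröbner basis of I by Buchberger's algorithm.
f_1 = 5*x_1*x_2 + 2*x_1 + 3/4*x_2**2 - 7*x_2 - 19/4, LT = x_1*x_2.
f_2 = -4*x_1*x_2 + 4*x_1 - 9*x_2**3 - 17, LT = x_1*x_2.
f_3 = -4*x_1 + x_2 + 5, LT = x_1.

S(f_1,f_2): lcm = x_1*x_2. S = 7/5*x_1 - 9/4*x_2**3 + 3/20*x_2**2 - 7/5*x_2 - 26/5.
  reduce S modulo (f_1, f_2, f_3):
  remainder -9/4*x_2**3 + 3/20*x_2**2 - 21/20*x_2 - 69/20 ≠ 0; add h_4 = -9/4*x_2**3 + 3/20*x_2**2 - 21/20*x_2 - 69/20 to the basis.

S(f_1,f_3): lcm = x_1*x_2. S = 2/5*x_1 + 2/5*x_2**2 - 3/20*x_2 - 19/20.
  reduce S modulo (f_1, f_2, f_3, h_4):
  remainder 2/5*x_2**2 - 1/20*x_2 - 9/20 ≠ 0; add h_5 = 2/5*x_2**2 - 1/20*x_2 - 9/20 to the basis.

S(f_1,h_4): lcm = x_1*x_2**3. S = 7/15*x_1*x_2**2 - 7/15*x_1*x_2 - 23/15*x_1 + 3/20*x_2**4 - 7/5*x_2**3 - 19/20*x_2**2.
  reduce S modulo (f_1, f_2, f_3, h_4, h_5):
  remainder -307/800*x_2 - 307/800 ≠ 0; add h_6 = -307/800*x_2 - 307/800 to the basis.

The other S-polynomials (S(f_2,f_3), S(f_2,h_4), S(f_3,h_4), S(f_1,h_5), S(f_2,h_5), S(f_3,h_5), S(h_4,h_5), S(f_1,h_6), S(f_2,h_6), S(f_3,h_6), S(h_4,h_6), S(h_5,h_6)) all reduce to 0 modulo the current basis, so we have a Gröbner basis.
Inter-reduce: drop elements whose leading term is divisible by another's, tail-reduce, and make monic.
Reduced Gröbner basis: {x_1 - 1, x_2 + 1}.
Label its elements g_1 = x_1 - 1, g_2 = x_2 + 1.

Reduce p = 1/2*x_1*x_2**2 + 11/2 modulo G:
  leading term x_1*x_2**2: subtract (1/2*x_2**2)·g_1 from 1/2*x_1*x_2**2 + 11/2 → 1/2*x_2**2 + 11/2
  leading term x_2**2: subtract (1/2*x_2)·g_2 from 1/2*x_2**2 + 11/2 → -1/2*x_2 + 11/2
  leading term x_2: subtract (-1/2)·g_2 from -1/2*x_2 + 11/2 → 6
  leading term 1: no divisor's leading term divides it; move 6 to the remainder.
  normal form = 6.
The normal form is nonzero, so p ∉ I. Since p minus its normal form lies in I, I + (p) = I + (r) where r = 6; decide whether this ideal is the whole ring.
Here r = 6 is a nonzero constant, hence a unit: 1 ∈ I + (p), the Gröbner basis of I + (p) is {1}, and the enlarged system has no common solution — adjoining p is inconsistent.

Ideal membership is decidable via reduction modulo a Gröbner basis.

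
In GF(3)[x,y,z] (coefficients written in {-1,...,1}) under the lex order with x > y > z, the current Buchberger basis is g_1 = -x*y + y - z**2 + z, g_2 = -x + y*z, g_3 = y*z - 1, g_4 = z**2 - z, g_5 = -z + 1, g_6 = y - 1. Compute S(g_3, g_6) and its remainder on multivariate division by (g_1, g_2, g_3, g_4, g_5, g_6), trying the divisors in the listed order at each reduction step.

S(g_3, g_6) = z - 1; remainder on division = 0.

lcm(LM(g_3), LM(g_6)) = y*z.
S = (lcm/LT(g_3))·g_3 − (lcm/LT(g_6))·g_6 = z - 1.
Reduce S modulo (g_1, g_2, g_3, g_4, g_5, g_6) in that order:
  leading term z: subtract (-1)·g_5 from z - 1 → 0
The remainder is 0, so this S-polynomial contributes no new basis element.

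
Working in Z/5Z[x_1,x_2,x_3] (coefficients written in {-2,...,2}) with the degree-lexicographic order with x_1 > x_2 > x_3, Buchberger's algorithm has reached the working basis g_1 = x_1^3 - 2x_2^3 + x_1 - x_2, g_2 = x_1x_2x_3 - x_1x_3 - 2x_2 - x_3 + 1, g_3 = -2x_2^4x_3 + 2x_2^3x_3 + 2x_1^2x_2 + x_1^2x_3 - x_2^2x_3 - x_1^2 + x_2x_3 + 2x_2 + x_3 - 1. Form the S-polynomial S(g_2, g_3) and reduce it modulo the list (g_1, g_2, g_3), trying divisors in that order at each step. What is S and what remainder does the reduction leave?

S(g_2, g_3) = x_1^3x_2 - 2x_1^3x_3 + 2x_1x_2^2x_3 - 2x_2^4 - x_2^3x_3 + 2x_1^3 - 2x_1x_2x_3 + x_2^3 + x_1x_2 - 2x_1x_3 + 2x_1; remainder on division = 0.

lcm(LM(g_2), LM(g_3)) = x_1x_2^4x_3.
S = (lcm/LT(g_2))·g_2 − (lcm/LT(g_3))·g_3 = x_1^3x_2 - 2x_1^3x_3 + 2x_1x_2^2x_3 - 2x_2^4 - x_2^3x_3 + 2x_1^3 - 2x_1x_2x_3 + x_2^3 + x_1x_2 - 2x_1x_3 + 2x_1.
Reduce S modulo (g_1, g_2, g_3) in that order:
  leading term x_1^3x_2: subtract (x_2)·g_1 from x_1^3x_2 - 2x_1^3x_3 + 2x_1x_2^2x_3 - 2x_2^4 - x_2^3x_3 + 2x_1^3 - 2x_1x_2x_3 + x_2^3 + x_1x_2 - 2x_1x_3 + 2x_1 → -2x_1^3x_3 + 2x_1x_2^2x_3 - x_2^3x_3 + 2x_1^3 - 2x_1x_2x_3 + x_2^3 - 2x_1x_3 + x_2^2 + 2x_1
  leading term x_1^3x_3: subtract (-2x_3)·g_1 from -2x_1^3x_3 + 2x_1x_2^2x_3 - x_2^3x_3 + 2x_1^3 - 2x_1x_2x_3 + x_2^3 - 2x_1x_3 + x_2^2 + 2x_1 → 2x_1x_2^2x_3 + 2x_1^3 - 2x_1x_2x_3 + x_2^3 + x_2^2 - 2x_2x_3 + 2x_1
  leading term x_1x_2^2x_3: subtract (2x_2)·g_2 from 2x_1x_2^2x_3 + 2x_1^3 - 2x_1x_2x_3 + x_2^3 + x_2^2 - 2x_2x_3 + 2x_1 → 2x_1^3 + x_2^3 + 2x_1 - 2x_2
  leading term x_1^3: subtract (2)·g_1 from 2x_1^3 + x_2^3 + 2x_1 - 2x_2 → 0
The remainder is 0, so this S-polynomial contributes no new basis element.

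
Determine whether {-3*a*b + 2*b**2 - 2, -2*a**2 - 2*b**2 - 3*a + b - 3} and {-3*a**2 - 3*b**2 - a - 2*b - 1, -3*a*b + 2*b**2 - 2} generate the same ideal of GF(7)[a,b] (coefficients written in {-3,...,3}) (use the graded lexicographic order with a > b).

Yes, the ideals are equal.

For a fixed monomial order, each ideal has a unique reduced Gröbner basis; comparing bases decides equality.
Buchberger on the first generating set:
f_1 = -3*a*b + 2*b**2 - 2, LT = a*b.
f_2 = -2*a**2 - 2*b**2 - 3*a + b - 3, LT = a**2.

S(f_1,f_2): lcm = a**2*b. S = -3*a*b**2 - b**3 + 2*a*b - 3*b**2 + 3*a + 2*b.
  leading term a*b**2: subtract (b)·f_1 from -3*a*b**2 - b**3 + 2*a*b - 3*b**2 + 3*a + 2*b → -3*b**3 + 2*a*b - 3*b**2 + 3*a - 3*b
  leading term b**3: no divisor's leading term divides it; move -3*b**3 to the remainder.
  leading term a*b: subtract (-3)·f_1 from 2*a*b - 3*b**2 + 3*a - 3*b → 3*b**2 + 3*a - 3*b + 1
  leading term b**2: no divisor's leading term divides it; move 3*b**2 to the remainder.
  leading term a: no divisor's leading term divides it; move 3*a to the remainder.
  leading term b: no divisor's leading term divides it; move -3*b to the remainder.
  leading term 1: no divisor's leading term divides it; move 1 to the remainder.
  remainder -3*b**3 + 3*b**2 + 3*a - 3*b + 1 ≠ 0; add g_3 = -3*b**3 + 3*b**2 + 3*a - 3*b + 1 to the basis.

S(f_1,g_3): lcm = a*b**3. S = -3*b**4 + a*b**2 + a**2 - a*b + 3*b**2 - 2*a.
  leading term b**4: subtract (b)·g_3 from -3*b**4 + a*b**2 + a**2 - a*b + 3*b**2 - 2*a → a*b**2 - 3*b**3 + a**2 + 3*a*b - b**2 - 2*a - b
  leading term a*b**2: subtract (2*b)·f_1 from a*b**2 - 3*b**3 + a**2 + 3*a*b - b**2 - 2*a - b → a**2 + 3*a*b - b**2 - 2*a + 3*b
  leading term a**2: subtract (3)·f_2 from a**2 + 3*a*b - b**2 - 2*a + 3*b → 3*a*b - 2*b**2 + 2
  leading term a*b: subtract (-1)·f_1 from 3*a*b - 2*b**2 + 2 → 0
  remainder 0.

S(f_2,g_3): leading monomials are coprime, so the S-polynomial reduces to 0 (Buchberger's first criterion).
Every S-polynomial of the final basis reduces to 0, so we have a Gröbner basis.
Inter-reduce: drop elements whose leading term is divisible by another's, tail-reduce, and make monic.
Reduced Gröbner basis: {b**3 - b**2 - a + b + 2, a**2 + b**2 - 2*a + 3*b - 2, a*b - 3*b**2 + 3}.

Buchberger on the second generating set:
h_1 = -3*a**2 - 3*b**2 - a - 2*b - 1, LT = a**2.
h_2 = -3*a*b + 2*b**2 - 2, LT = a*b.

S(h_1,h_2): lcm = a**2*b. S = 3*a*b**2 + b**3 - 2*a*b + 3*b**2 - 3*a - 2*b.
  leading term a*b**2: subtract (-b)·h_2 from 3*a*b**2 + b**3 - 2*a*b + 3*b**2 - 3*a - 2*b → 3*b**3 - 2*a*b + 3*b**2 - 3*a + 3*b
  leading term b**3: no divisor's leading term divides it; move 3*b**3 to the remainder.
  leading term a*b: subtract (3)·h_2 from -2*a*b + 3*b**2 - 3*a + 3*b → -3*b**2 - 3*a + 3*b - 1
  leading term b**2: no divisor's leading term divides it; move -3*b**2 to the remainder.
  leading term a: no divisor's leading term divides it; move -3*a to the remainder.
  leading term b: no divisor's leading term divides it; move 3*b to the remainder.
  leading term 1: no divisor's leading term divides it; move -1 to the remainder.
  remainder 3*b**3 - 3*b**2 - 3*a + 3*b - 1 ≠ 0; add k_3 = 3*b**3 - 3*b**2 - 3*a + 3*b - 1 to the basis.

S(h_1,k_3): leading monomials are coprime, so the S-polynomial reduces to 0 (Buchberger's first criterion).
S(h_2,k_3): lcm = a*b**3. S = -3*b**4 + a*b**2 + a**2 - a*b + 3*b**2 - 2*a.
  leading term b**4: subtract (-b)·k_3 from -3*b**4 + a*b**2 + a**2 - a*b + 3*b**2 - 2*a → a*b**2 - 3*b**3 + a**2 + 3*a*b - b**2 - 2*a - b
  leading term a*b**2: subtract (2*b)·h_2 from a*b**2 - 3*b**3 + a**2 + 3*a*b - b**2 - 2*a - b → a**2 + 3*a*b - b**2 - 2*a + 3*b
  leading term a**2: subtract (2)·h_1 from a**2 + 3*a*b - b**2 - 2*a + 3*b → 3*a*b - 2*b**2 + 2
  leading term a*b: subtract (-1)·h_2 from 3*a*b - 2*b**2 + 2 → 0
  remainder 0.

Every S-polynomial of the final basis reduces to 0, so we have a Gröbner basis.
Inter-reduce: drop elements whose leading term is divisible by another's, tail-reduce, and make monic.
Reduced Gröbner basis: {b**3 - b**2 - a + b + 2, a**2 + b**2 - 2*a + 3*b - 2, a*b - 3*b**2 + 3}.

These coincide, so the ideals are equal.
The same test decides containment: I ⊆ J iff every generator of I reduces to 0 modulo a Gröbner basis of J.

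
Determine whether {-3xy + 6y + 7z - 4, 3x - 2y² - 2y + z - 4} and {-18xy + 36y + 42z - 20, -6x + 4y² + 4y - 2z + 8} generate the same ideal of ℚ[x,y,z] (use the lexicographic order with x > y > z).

Since reduced Gröbner bases are canonical representatives of ideals under a given ordering, it suffices to compute and compare them.
Buchberger on the first generating set:
f_1 = -3xy + 6y + 7z - 4, LT = xy.
f_2 = 3x - 2y² - 2y + z - 4, LT = x.

S(f_1,f_2): lcm = xy. S = ⅔y³ + ⅔y² - ⅓yz - ⅔y - 7/3z + 4/3.
  reduce S modulo (f_1, f_2):
  remainder ⅔y³ + ⅔y² - ⅓yz - ⅔y - 7/3z + 4/3 ≠ 0; add g_3 = ⅔y³ + ⅔y² - ⅓yz - ⅔y - 7/3z + 4/3 to the basis.

The other S-polynomials (S(f_1,g_3), S(f_2,g_3)) all reduce to 0 modulo the current basis, so we have a Gröbner basis.
Inter-reduce: drop elements whose leading term is divisible by another's, tail-reduce, and make monic.
Reduced Gröbner basis: {x - ⅔y² - ⅔y + ⅓z - 4/3, y³ + y² - ½yz - y - 7/2z + 2}.

Buchberger on the second generating set:
h_1 = -18xy + 36y + 42z - 20, LT = xy.
h_2 = -6x + 4y² + 4y - 2z + 8, LT = x.

S(h_1,h_2): lcm = xy. S = ⅔y³ + ⅔y² - ⅓yz - ⅔y - 7/3z + 10/9.
  reduce S modulo (h_1, h_2):
  remainder ⅔y³ + ⅔y² - ⅓yz - ⅔y - 7/3z + 10/9 ≠ 0; add k_3 = ⅔y³ + ⅔y² - ⅓yz - ⅔y - 7/3z + 10/9 to the basis.

The other S-polynomials (S(h_1,k_3), S(h_2,k_3)) all reduce to 0 modulo the current basis, so we have a Gröbner basis.
Inter-reduce: drop elements whose leading term is divisible by another's, tail-reduce, and make monic.
Reduced Gröbner basis: {x - ⅔y² - ⅔y + ⅓z - 4/3, y³ + y² - ½yz - y - 7/2z + 5/3}.

These differ, so the ideals are not equal.

No, the ideals differ.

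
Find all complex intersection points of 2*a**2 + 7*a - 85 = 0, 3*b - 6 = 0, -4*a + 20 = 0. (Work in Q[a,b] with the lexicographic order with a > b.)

Compute a lex Gröbner basis by Buchberger's algorithm.
f_1 = 2*a**2 + 7*a - 85, LT = a**2.
f_2 = 3*b - 6, LT = b.
f_3 = -4*a + 20, LT = a.

The S-polynomials (S(f_1,f_2), S(f_1,f_3), S(f_2,f_3)) all reduce to 0 modulo the current basis, so we have a Gröbner basis.
Inter-reduce: drop elements whose leading term is divisible by another's, tail-reduce, and make monic.
Reduced Gröbner basis: {a - 5, b - 2}.

Since the basis is lex-ordered, b - 2 is univariate in b. Its roots are {2}. Back-substituting each root into the other basis elements fixes the other coordinates.
  b = 2: the earlier basis element becomes a - 5 = 0, giving a = 5 — point (5, 2).

{(5, 2)}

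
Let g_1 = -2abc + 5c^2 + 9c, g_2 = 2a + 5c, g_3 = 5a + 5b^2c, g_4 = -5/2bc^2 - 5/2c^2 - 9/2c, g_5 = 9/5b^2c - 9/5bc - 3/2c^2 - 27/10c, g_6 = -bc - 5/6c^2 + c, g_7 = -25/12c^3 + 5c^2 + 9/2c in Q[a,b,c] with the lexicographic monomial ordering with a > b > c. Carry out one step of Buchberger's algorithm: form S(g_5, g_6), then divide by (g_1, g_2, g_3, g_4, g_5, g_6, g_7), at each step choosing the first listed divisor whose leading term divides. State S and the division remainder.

S(g_5, g_6) = -5/6bc^2 - 5/6c^2 - 3/2c; remainder on division = 0.

lcm(LM(g_5), LM(g_6)) = b^2c.
S = (lcm/LT(g_5))·g_5 − (lcm/LT(g_6))·g_6 = -5/6bc^2 - 5/6c^2 - 3/2c.
Reduce S modulo (g_1, g_2, g_3, g_4, g_5, g_6, g_7) in that order:
  leading term bc^2: subtract (1/3)·g_4 from -5/6bc^2 - 5/6c^2 - 3/2c → 0
The remainder is 0, so this S-polynomial contributes no new basis element.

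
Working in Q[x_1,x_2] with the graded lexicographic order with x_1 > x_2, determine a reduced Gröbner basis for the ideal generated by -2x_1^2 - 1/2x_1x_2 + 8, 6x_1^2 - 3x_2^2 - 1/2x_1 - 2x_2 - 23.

G = {x_2^3 + 22/21x_2^2 + 16/63x_1 - 11/9x_2 - 32/63, x_1^2 - 1/2x_2^2 - 1/12x_1 - 1/3x_2 - 23/6, x_1x_2 + 2x_2^2 + 1/3x_1 + 4/3x_2 - 2/3}

f_1 = -2x_1^2 - 1/2x_1x_2 + 8, LT = x_1^2.
f_2 = 6x_1^2 - 3x_2^2 - 1/2x_1 - 2x_2 - 23, LT = x_1^2.

S(f_1,f_2): lcm = x_1^2. S = 1/4x_1x_2 + 1/2x_2^2 + 1/12x_1 + 1/3x_2 - 1/6.
  leading term x_1x_2: no divisor's leading term divides it; move 1/4x_1x_2 to the remainder.
  leading term x_2^2: no divisor's leading term divides it; move 1/2x_2^2 to the remainder.
  leading term x_1: no divisor's leading term divides it; move 1/12x_1 to the remainder.
  leading term x_2: no divisor's leading term divides it; move 1/3x_2 to the remainder.
  leading term 1: no divisor's leading term divides it; move -1/6 to the remainder.
  remainder 1/4x_1x_2 + 1/2x_2^2 + 1/12x_1 + 1/3x_2 - 1/6 ≠ 0; add g_3 = 1/4x_1x_2 + 1/2x_2^2 + 1/12x_1 + 1/3x_2 - 1/6 to the basis.

S(f_1,g_3): lcm = x_1^2x_2. S = -7/4x_1x_2^2 - 1/3x_1^2 - 4/3x_1x_2 + 2/3x_1 - 4x_2.
  leading term x_1x_2^2: subtract (-7x_2)·g_3 from -7/4x_1x_2^2 - 1/3x_1^2 - 4/3x_1x_2 + 2/3x_1 - 4x_2 → 7/2x_2^3 - 1/3x_1^2 - 3/4x_1x_2 + 7/3x_2^2 + 2/3x_1 - 31/6x_2
  leading term x_2^3: no divisor's leading term divides it; move 7/2x_2^3 to the remainder.
  leading term x_1^2: subtract (1/6)·f_1 from -1/3x_1^2 - 3/4x_1x_2 + 7/3x_2^2 + 2/3x_1 - 31/6x_2 → -2/3x_1x_2 + 7/3x_2^2 + 2/3x_1 - 31/6x_2 - 4/3
  leading term x_1x_2: subtract (-8/3)·g_3 from -2/3x_1x_2 + 7/3x_2^2 + 2/3x_1 - 31/6x_2 - 4/3 → 11/3x_2^2 + 8/9x_1 - 77/18x_2 - 16/9
  leading term x_2^2: no divisor's leading term divides it; move 11/3x_2^2 to the remainder.
  leading term x_1: no divisor's leading term divides it; move 8/9x_1 to the remainder.
  leading term x_2: no divisor's leading term divides it; move -77/18x_2 to the remainder.
  leading term 1: no divisor's leading term divides it; move -16/9 to the remainder.
  remainder 7/2x_2^3 + 11/3x_2^2 + 8/9x_1 - 77/18x_2 - 16/9 ≠ 0; add g_4 = 7/2x_2^3 + 11/3x_2^2 + 8/9x_1 - 77/18x_2 - 16/9 to the basis.

The other S-polynomials (S(f_2,g_3), S(f_1,g_4), S(f_2,g_4), S(g_3,g_4)) all reduce to 0 modulo the current basis, so we have a Gröbner basis.
Inter-reduce: drop elements whose leading term is divisible by another's, tail-reduce, and make monic.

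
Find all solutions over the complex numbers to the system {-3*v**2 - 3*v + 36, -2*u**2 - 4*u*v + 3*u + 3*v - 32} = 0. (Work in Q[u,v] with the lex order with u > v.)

{(4, -4), (11/2, -4), (-9/4 - sqrt(103)*I/4, 3), (-9/4 + sqrt(103)*I/4, 3)}

Compute a lex Gröbner basis by Buchberger's algorithm.
f_1 = -3*v**2 - 3*v + 36, LT = v**2.
f_2 = -2*u**2 - 4*u*v + 3*u + 3*v - 32, LT = u**2.

S(f_1,f_2): leading monomials are coprime, so the S-polynomial reduces to 0 (Buchberger's first criterion).
Every S-polynomial of the final basis reduces to 0, so we have a Gröbner basis.
Inter-reduce: drop elements whose leading term is divisible by another's, tail-reduce, and make monic.
Reduced Gröbner basis: {u**2 + 2*u*v - 3/2*u - 3/2*v + 16, v**2 + v - 12}.

Since the basis is lex-ordered, v**2 + v - 12 is univariate in v. Its roots are {-4, 3}. Back-substituting each root into the other basis elements fixes the other coordinates.
  v = -4: the earlier basis element becomes u**2 - 19/2*u + 22 = 0, giving u = 4, 11/2 — points (4, -4), (11/2, -4).
  v = 3: the earlier basis element becomes u**2 + 9/2*u + 23/2 = 0, giving u = -9/4 - sqrt(103)*I/4, -9/4 + sqrt(103)*I/4 — points (-9/4 - sqrt(103)*I/4, 3), (-9/4 + sqrt(103)*I/4, 3).
Check: every point annihilates each of the original generators.
A lex Gröbner basis triangularizes the system, enabling back-substitution.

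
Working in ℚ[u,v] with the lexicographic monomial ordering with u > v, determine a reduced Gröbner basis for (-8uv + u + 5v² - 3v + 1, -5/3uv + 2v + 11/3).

G = {u + 5v² - 63/5v - 83/5, v³ - 63/25v² - 77/25v + 11/25}

f_1 = -8uv + u + 5v² - 3v + 1, LT = uv.
f_2 = -5/3uv + 2v + 11/3, LT = uv.

S(f_1,f_2): lcm = uv. S = -⅛u - ⅝v² + 63/40v + 83/40.
  leading term u: no divisor's leading term divides it; move -⅛u to the remainder.
  leading term v²: no divisor's leading term divides it; move -⅝v² to the remainder.
  leading term v: no divisor's leading term divides it; move 63/40v to the remainder.
  leading term 1: no divisor's leading term divides it; move 83/40 to the remainder.
  remainder -⅛u - ⅝v² + 63/40v + 83/40 ≠ 0; add g_3 = -⅛u - ⅝v² + 63/40v + 83/40 to the basis.

S(f_1,g_3): lcm = uv. S = -⅛u - 5v³ + 479/40v² + 679/40v - ⅛.
  leading term u: subtract (1)·g_3 from -⅛u - 5v³ + 479/40v² + 679/40v - ⅛ → -5v³ + 63/5v² + 77/5v - 11/5
  leading term v³: no divisor's leading term divides it; move -5v³ to the remainder.
  leading term v²: no divisor's leading term divides it; move 63/5v² to the remainder.
  leading term v: no divisor's leading term divides it; move 77/5v to the remainder.
  leading term 1: no divisor's leading term divides it; move -11/5 to the remainder.
  remainder -5v³ + 63/5v² + 77/5v - 11/5 ≠ 0; add g_4 = -5v³ + 63/5v² + 77/5v - 11/5 to the basis.

The other S-polynomials (S(f_2,g_3), S(f_1,g_4), S(f_2,g_4), S(g_3,g_4)) all reduce to 0 modulo the current basis, so we have a Gröbner basis.
Inter-reduce: drop elements whose leading term is divisible by another's, tail-reduce, and make monic.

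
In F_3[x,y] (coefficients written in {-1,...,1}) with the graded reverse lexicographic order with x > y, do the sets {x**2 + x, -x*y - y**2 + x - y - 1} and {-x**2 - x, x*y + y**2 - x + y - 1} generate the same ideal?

No, the ideals differ.

Two ideals are equal iff their reduced Gröbner bases coincide (the reduced basis is unique for a fixed ordering).
Buchberger on the first generating set:
f_1 = x**2 + x, LT = x**2.
f_2 = -x*y - y**2 + x - y - 1, LT = x*y.

S(f_1,f_2): lcm = x**2*y. S = -x*y**2 + x**2 - x.
  leading term x*y**2: subtract (y)·f_2 from -x*y**2 + x**2 - x → y**3 + x**2 - x*y + y**2 - x + y
  leading term y**3: no divisor's leading term divides it; move y**3 to the remainder.
  leading term x**2: subtract (1)·f_1 from x**2 - x*y + y**2 - x + y → -x*y + y**2 + x + y
  leading term x*y: subtract (1)·f_2 from -x*y + y**2 + x + y → -y**2 - y + 1
  leading term y**2: no divisor's leading term divides it; move -y**2 to the remainder.
  leading term y: no divisor's leading term divides it; move -y to the remainder.
  leading term 1: no divisor's leading term divides it; move 1 to the remainder.
  remainder y**3 - y**2 - y + 1 ≠ 0; add g_3 = y**3 - y**2 - y + 1 to the basis.

The other S-polynomials (S(f_1,g_3), S(f_2,g_3)) all reduce to 0 modulo the current basis, so we have a Gröbner basis.
Inter-reduce: drop elements whose leading term is divisible by another's, tail-reduce, and make monic.
Reduced Gröbner basis: {y**3 - y**2 - y + 1, x**2 + x, x*y + y**2 - x + y + 1}.

Buchberger on the second generating set:
h_1 = -x**2 - x, LT = x**2.
h_2 = x*y + y**2 - x + y - 1, LT = x*y.

S(h_1,h_2): lcm = x**2*y. S = -x*y**2 + x**2 + x.
  leading term x*y**2: subtract (-y)·h_2 from -x*y**2 + x**2 + x → y**3 + x**2 - x*y + y**2 + x - y
  leading term y**3: no divisor's leading term divides it; move y**3 to the remainder.
  leading term x**2: subtract (-1)·h_1 from x**2 - x*y + y**2 + x - y → -x*y + y**2 - y
  leading term x*y: subtract (-1)·h_2 from -x*y + y**2 - y → -y**2 - x - 1
  leading term y**2: no divisor's leading term divides it; move -y**2 to the remainder.
  leading term x: no divisor's leading term divides it; move -x to the remainder.
  leading term 1: no divisor's leading term divides it; move -1 to the remainder.
  remainder y**3 - y**2 - x - 1 ≠ 0; add k_3 = y**3 - y**2 - x - 1 to the basis.

The other S-polynomials (S(h_1,k_3), S(h_2,k_3)) all reduce to 0 modulo the current basis, so we have a Gröbner basis.
Inter-reduce: drop elements whose leading term is divisible by another's, tail-reduce, and make monic.
Reduced Gröbner basis: {y**3 - y**2 - x - 1, x**2 + x, x*y + y**2 - x + y - 1}.

Since the reduced bases disagree, the two ideals are not the same.
The same test decides containment: I ⊆ J iff every generator of I reduces to 0 modulo a Gröbner basis of J.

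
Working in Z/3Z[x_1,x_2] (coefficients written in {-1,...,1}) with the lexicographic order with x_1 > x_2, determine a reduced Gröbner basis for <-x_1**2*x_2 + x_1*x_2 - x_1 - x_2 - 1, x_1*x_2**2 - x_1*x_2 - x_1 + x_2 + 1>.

The reduced Gröbner basis is the canonical form of the ideal for this ordering.

f_1 = -x_1**2*x_2 + x_1*x_2 - x_1 - x_2 - 1, LT = x_1**2*x_2.
f_2 = x_1*x_2**2 - x_1*x_2 - x_1 + x_2 + 1, LT = x_1*x_2**2.

S(f_1,f_2): lcm = x_1**2*x_2**2. S = x_1**2*x_2 + x_1**2 - x_1*x_2**2 - x_1 + x_2**2 + x_2.
  reduce S modulo (f_1, f_2):
  remainder x_1**2 + x_2**2 + x_2 ≠ 0; add g_3 = x_1**2 + x_2**2 + x_2 to the basis.

S(f_1,g_3): lcm = x_1**2*x_2. S = -x_1*x_2 + x_1 - x_2**3 - x_2**2 + x_2 + 1.
  reduce S modulo (f_1, f_2, g_3):
  remainder -x_1*x_2 + x_1 - x_2**3 - x_2**2 + x_2 + 1 ≠ 0; add g_4 = -x_1*x_2 + x_1 - x_2**3 - x_2**2 + x_2 + 1 to the basis.

S(f_2,g_3): lcm = x_1**2*x_2**2. S = -x_1**2*x_2 - x_1**2 + x_1*x_2 + x_1 - x_2**4 - x_2**3.
  reduce S modulo (f_1, f_2, g_3, g_4):
  remainder -x_1 - x_2**4 - x_2**3 + x_2**2 - x_2 + 1 ≠ 0; add g_5 = -x_1 - x_2**4 - x_2**3 + x_2**2 - x_2 + 1 to the basis.

S(f_2,g_5): lcm = x_1*x_2**2. S = -x_1*x_2 - x_1 - x_2**6 - x_2**5 + x_2**4 - x_2**3 + x_2**2 + x_2 + 1.
  reduce S modulo (f_1, f_2, g_3, g_4, g_5):
  remainder -x_2**6 - x_2**5 - x_2**3 - x_2 + 1 ≠ 0; add g_6 = -x_2**6 - x_2**5 - x_2**3 - x_2 + 1 to the basis.

S(g_4,g_5): lcm = x_1*x_2. S = -x_1 - x_2**5 - x_2**4 - x_2**3 - 1.
  reduce S modulo (f_1, f_2, g_3, g_4, g_5, g_6):
  remainder -x_2**5 - x_2**2 + x_2 + 1 ≠ 0; add g_7 = -x_2**5 - x_2**2 + x_2 + 1 to the basis.

The other S-polynomials (S(f_1,g_4), S(f_2,g_4), S(g_3,g_4), S(f_1,g_5), S(g_3,g_5), S(f_1,g_6), S(f_2,g_6), S(g_3,g_6), S(g_4,g_6), S(g_5,g_6), S(f_1,g_7), S(f_2,g_7), S(g_3,g_7), S(g_4,g_7), S(g_5,g_7), S(g_6,g_7)) all reduce to 0 modulo the current basis, so we have a Gröbner basis.
Inter-reduce: drop elements whose leading term is divisible by another's, tail-reduce, and make monic.

G = {x_1 + x_2**4 + x_2**3 - x_2**2 + x_2 - 1, x_2**5 + x_2**2 - x_2 - 1}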